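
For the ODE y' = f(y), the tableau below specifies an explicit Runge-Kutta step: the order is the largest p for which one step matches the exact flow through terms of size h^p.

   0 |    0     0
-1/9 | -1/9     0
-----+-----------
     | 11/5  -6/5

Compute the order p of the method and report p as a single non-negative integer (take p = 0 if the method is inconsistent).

b = (11/5, -6/5)
c = (0, -1/9)
Σ b_i: 11/5·1 + (-6/5)·1 = 1 ✓
b·c: (-6/5)·(-1/9) = 2/15 ≠ 1/2 ⇒ order 1.

1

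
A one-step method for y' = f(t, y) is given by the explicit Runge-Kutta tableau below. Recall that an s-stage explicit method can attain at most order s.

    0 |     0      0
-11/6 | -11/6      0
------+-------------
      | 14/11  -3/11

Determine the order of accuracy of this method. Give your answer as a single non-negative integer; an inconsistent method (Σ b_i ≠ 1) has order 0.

b = (14/11, -3/11)
c = (0, -11/6)
Σ b_i: 14/11·1 + (-3/11)·1 = 1 ✓
b·c: (-3/11)·(-11/6) = 1/2 ✓; 2 stages ⇒ order 2.

2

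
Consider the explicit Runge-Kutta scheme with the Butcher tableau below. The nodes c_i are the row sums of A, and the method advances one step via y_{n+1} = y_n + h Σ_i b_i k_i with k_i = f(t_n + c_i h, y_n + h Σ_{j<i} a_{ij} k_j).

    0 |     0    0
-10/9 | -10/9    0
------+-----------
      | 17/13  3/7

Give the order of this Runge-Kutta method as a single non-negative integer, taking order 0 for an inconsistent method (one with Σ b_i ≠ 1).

b = (17/13, 3/7)
c = (0, -10/9)
Σ b_i: 17/13·1 + 3/7·1 = 158/91 ≠ 1 ⇒ order 0.

0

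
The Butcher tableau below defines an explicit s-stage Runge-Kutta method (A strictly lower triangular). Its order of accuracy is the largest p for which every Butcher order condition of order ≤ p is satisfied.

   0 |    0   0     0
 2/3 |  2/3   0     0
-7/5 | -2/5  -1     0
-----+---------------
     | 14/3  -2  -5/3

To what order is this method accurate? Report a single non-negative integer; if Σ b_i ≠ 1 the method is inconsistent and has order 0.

1

b = (14/3, -2, -5/3)
c = (0, 2/3, -7/5)
Ac = (0, 0, -2/3)
Σ b_i: 14/3·1 + (-2)·1 + (-5/3)·1 = 1 ✓
b·c: (-2)·2/3 + (-5/3)·(-7/5) = 1 ≠ 1/2 ⇒ order 1.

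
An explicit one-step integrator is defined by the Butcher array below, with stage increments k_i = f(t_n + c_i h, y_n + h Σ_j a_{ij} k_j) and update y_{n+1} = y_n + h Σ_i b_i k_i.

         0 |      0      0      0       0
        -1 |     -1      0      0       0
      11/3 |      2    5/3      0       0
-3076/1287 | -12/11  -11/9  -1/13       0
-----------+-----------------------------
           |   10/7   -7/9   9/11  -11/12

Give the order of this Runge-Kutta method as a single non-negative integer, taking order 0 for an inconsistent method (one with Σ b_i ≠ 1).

b = (10/7, -7/9, 9/11, -11/12)
c = (0, -1, 11/3, -3076/1287)
Ac = (0, 0, -5/3, 110/117)
Σ b_i: 10/7·1 + (-7/9)·1 + 9/11·1 + (-11/12)·1 = 1531/2772 ≠ 1 ⇒ order 0.

0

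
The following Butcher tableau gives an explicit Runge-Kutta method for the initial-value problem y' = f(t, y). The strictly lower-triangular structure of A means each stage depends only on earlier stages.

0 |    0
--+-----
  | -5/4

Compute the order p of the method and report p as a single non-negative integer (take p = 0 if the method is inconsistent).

0

b = (-5/4)
c = (0)
Σ b_i: (-5/4)·1 = -5/4 ≠ 1 ⇒ order 0.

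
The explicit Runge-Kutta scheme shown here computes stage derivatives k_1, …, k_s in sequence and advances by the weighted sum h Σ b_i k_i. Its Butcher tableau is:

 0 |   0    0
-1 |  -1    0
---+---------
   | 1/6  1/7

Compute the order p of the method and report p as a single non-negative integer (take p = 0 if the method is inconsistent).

b = (1/6, 1/7)
c = (0, -1)
Σ b_i: 1/6·1 + 1/7·1 = 13/42 ≠ 1 ⇒ order 0.

0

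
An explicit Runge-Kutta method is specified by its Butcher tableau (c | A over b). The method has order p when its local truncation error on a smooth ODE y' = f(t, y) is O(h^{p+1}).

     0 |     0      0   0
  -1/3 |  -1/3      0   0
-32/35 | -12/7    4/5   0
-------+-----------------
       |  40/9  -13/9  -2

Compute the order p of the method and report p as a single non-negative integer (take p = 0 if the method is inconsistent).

1

b = (40/9, -13/9, -2)
c = (0, -1/3, -32/35)
Ac = (0, 0, -4/15)
Σ b_i: 40/9·1 + (-13/9)·1 + (-2)·1 = 1 ✓
b·c: (-13/9)·(-1/3) + (-2)·(-32/35) = 2183/945 ≠ 1/2 ⇒ order 1.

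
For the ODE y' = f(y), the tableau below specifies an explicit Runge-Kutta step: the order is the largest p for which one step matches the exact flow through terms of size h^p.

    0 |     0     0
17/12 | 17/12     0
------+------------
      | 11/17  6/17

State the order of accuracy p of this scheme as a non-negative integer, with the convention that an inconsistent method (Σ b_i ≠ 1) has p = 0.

2

b = (11/17, 6/17)
c = (0, 17/12)
Σ b_i: 11/17·1 + 6/17·1 = 1 ✓
b·c: 6/17·17/12 = 1/2 ✓; 2 stages ⇒ order 2.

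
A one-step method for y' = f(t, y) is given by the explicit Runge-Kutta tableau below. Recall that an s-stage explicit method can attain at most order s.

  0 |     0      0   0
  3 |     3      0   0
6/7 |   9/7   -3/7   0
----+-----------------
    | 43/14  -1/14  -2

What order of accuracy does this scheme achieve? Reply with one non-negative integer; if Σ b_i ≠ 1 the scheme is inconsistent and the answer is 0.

1

b = (43/14, -1/14, -2)
c = (0, 3, 6/7)
Ac = (0, 0, -9/7)
Σ b_i: 43/14·1 + (-1/14)·1 + (-2)·1 = 1 ✓
b·c: (-1/14)·3 + (-2)·6/7 = -27/14 ≠ 1/2 ⇒ order 1.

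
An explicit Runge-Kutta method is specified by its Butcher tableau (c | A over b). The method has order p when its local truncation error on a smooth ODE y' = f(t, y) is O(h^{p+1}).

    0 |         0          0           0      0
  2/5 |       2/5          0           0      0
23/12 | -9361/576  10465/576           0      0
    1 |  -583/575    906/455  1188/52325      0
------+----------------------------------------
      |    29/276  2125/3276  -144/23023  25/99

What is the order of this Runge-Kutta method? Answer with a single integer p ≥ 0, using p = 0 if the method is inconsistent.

4

b = (29/276, 2125/3276, -144/23023, 25/99)
c = (0, 2/5, 23/12, 1)
Ac = (0, 0, 2093/288, 21/25)
Σ b_i: 29/276·1 + 2125/3276·1 + (-144/23023)·1 + 25/99·1 = 1 ✓
b·c: 2125/3276·2/5 + (-144/23023)·23/12 + 25/99·1 = 1/2 ✓
b·c²: 2125/3276·4/25 + (-144/23023)·529/144 + 25/99·1 = 1/3 ✓
b·Ac: (-144/23023)·2093/288 + 25/99·21/25 = 1/6 ✓
b·c³: 2125/3276·8/125 + (-144/23023)·12167/1728 + 25/99·1 = 1/4 ✓
b·(c∘Ac): (-144/23023)·48139/3456 + 25/99·21/25 = 1/8 ✓
b·Ac²: (-144/23023)·2093/720 + 25/99·201/500 = 1/12 ✓
b·A²c: 25/99·33/200 = 1/24 ✓; 4 stages ⇒ order 4.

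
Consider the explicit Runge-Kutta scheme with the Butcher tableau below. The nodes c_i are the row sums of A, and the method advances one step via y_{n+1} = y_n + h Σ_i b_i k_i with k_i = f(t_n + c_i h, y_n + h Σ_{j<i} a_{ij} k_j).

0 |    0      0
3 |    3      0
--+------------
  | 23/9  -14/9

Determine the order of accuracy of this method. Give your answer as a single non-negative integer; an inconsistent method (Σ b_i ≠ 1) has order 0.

b = (23/9, -14/9)
c = (0, 3)
Σ b_i: 23/9·1 + (-14/9)·1 = 1 ✓
b·c: (-14/9)·3 = -14/3 ≠ 1/2 ⇒ order 1.

1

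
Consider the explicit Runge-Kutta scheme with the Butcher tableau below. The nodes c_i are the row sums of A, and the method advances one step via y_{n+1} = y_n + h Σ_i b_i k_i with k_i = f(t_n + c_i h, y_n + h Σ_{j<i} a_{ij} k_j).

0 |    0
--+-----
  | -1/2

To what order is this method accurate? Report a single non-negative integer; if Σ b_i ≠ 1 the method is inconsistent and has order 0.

0

b = (-1/2)
c = (0)
Σ b_i: (-1/2)·1 = -1/2 ≠ 1 ⇒ order 0.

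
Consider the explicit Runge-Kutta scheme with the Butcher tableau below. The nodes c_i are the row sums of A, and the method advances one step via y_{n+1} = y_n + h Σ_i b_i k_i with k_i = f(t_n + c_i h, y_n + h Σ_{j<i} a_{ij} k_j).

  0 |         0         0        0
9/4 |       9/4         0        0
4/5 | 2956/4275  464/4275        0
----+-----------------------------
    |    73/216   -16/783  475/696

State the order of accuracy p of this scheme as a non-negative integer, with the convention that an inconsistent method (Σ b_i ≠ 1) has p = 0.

b = (73/216, -16/783, 475/696)
c = (0, 9/4, 4/5)
Ac = (0, 0, 116/475)
Σ b_i: 73/216·1 + (-16/783)·1 + 475/696·1 = 1 ✓
b·c: (-16/783)·9/4 + 475/696·4/5 = 1/2 ✓
b·c²: (-16/783)·81/16 + 475/696·16/25 = 1/3 ✓
b·Ac: 475/696·116/475 = 1/6 ✓; 3 stages ⇒ order 3.

3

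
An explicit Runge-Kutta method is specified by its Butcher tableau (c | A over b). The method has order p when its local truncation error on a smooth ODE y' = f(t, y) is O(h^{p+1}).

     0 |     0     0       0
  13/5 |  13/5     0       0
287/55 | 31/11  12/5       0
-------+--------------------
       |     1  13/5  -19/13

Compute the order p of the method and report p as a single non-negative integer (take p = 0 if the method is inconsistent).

0

b = (1, 13/5, -19/13)
c = (0, 13/5, 287/55)
Ac = (0, 0, 156/25)
Σ b_i: 1·1 + 13/5·1 + (-19/13)·1 = 139/65 ≠ 1 ⇒ order 0.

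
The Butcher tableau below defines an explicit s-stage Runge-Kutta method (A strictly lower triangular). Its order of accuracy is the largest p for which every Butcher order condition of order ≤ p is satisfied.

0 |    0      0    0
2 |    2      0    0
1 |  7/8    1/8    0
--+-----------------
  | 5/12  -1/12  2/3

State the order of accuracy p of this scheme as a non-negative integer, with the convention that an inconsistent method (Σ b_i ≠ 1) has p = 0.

b = (5/12, -1/12, 2/3)
c = (0, 2, 1)
Ac = (0, 0, 1/4)
Σ b_i: 5/12·1 + (-1/12)·1 + 2/3·1 = 1 ✓
b·c: (-1/12)·2 + 2/3·1 = 1/2 ✓
b·c²: (-1/12)·4 + 2/3·1 = 1/3 ✓
b·Ac: 2/3·1/4 = 1/6 ✓; 3 stages ⇒ order 3.

3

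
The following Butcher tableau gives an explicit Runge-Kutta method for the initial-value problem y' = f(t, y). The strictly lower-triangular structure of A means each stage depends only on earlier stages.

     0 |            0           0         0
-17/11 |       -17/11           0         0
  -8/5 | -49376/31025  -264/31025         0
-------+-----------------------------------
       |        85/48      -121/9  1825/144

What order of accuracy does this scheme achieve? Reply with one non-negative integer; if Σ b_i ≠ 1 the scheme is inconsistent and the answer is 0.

3

b = (85/48, -121/9, 1825/144)
c = (0, -17/11, -8/5)
Ac = (0, 0, 24/1825)
Σ b_i: 85/48·1 + (-121/9)·1 + 1825/144·1 = 1 ✓
b·c: (-121/9)·(-17/11) + 1825/144·(-8/5) = 1/2 ✓
b·c²: (-121/9)·289/121 + 1825/144·64/25 = 1/3 ✓
b·Ac: 1825/144·24/1825 = 1/6 ✓; 3 stages ⇒ order 3.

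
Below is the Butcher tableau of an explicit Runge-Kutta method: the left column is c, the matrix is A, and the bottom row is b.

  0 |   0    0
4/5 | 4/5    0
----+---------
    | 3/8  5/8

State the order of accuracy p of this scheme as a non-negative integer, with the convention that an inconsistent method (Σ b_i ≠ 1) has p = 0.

2

b = (3/8, 5/8)
c = (0, 4/5)
Σ b_i: 3/8·1 + 5/8·1 = 1 ✓
b·c: 5/8·4/5 = 1/2 ✓; 2 stages ⇒ order 2.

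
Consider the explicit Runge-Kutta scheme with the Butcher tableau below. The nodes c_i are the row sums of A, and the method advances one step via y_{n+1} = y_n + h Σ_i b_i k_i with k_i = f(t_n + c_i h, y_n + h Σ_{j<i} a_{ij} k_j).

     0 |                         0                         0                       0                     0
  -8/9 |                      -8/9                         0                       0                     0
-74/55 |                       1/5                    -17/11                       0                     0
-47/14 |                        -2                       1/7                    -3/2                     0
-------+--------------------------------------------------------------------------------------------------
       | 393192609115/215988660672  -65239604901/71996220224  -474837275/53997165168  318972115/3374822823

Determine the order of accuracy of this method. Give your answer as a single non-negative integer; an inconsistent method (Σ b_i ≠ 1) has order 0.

3

b = (393192609115/215988660672, -65239604901/71996220224, -474837275/53997165168, 318972115/3374822823)
c = (0, -8/9, -74/55, -47/14)
Ac = (0, 0, 136/99, 6553/3465)
Σ b_i: 393192609115/215988660672·1 + (-65239604901/71996220224)·1 + (-474837275/53997165168)·1 + 318972115/3374822823·1 = 1 ✓
b·c: (-65239604901/71996220224)·(-8/9) + (-474837275/53997165168)·(-74/55) + 318972115/3374822823·(-47/14) = 1/2 ✓
b·c²: (-65239604901/71996220224)·64/81 + (-474837275/53997165168)·5476/3025 + 318972115/3374822823·2209/196 = 1/3 ✓
b·Ac: (-474837275/53997165168)·136/99 + 318972115/3374822823·6553/3465 = 1/6 ✓
b·c³: (-65239604901/71996220224)·(-512/729) + (-474837275/53997165168)·(-405224/166375) + 318972115/3374822823·(-103823/2744) = -91001607611093/31183362884520 ≠ 1/4 ⇒ order 3.
b·(c∘Ac): (-474837275/53997165168)·(-10064/5445) + 318972115/3374822823·(-307991/48510) = -35465543197/60746810814 ≠ 1/8
b·Ac²: (-474837275/53997165168)·(-1088/891) + 318972115/3374822823·(-4463738/1715175) = -392973088418/1670537297385 ≠ 1/12
b·A²c: 318972115/3374822823·(-68/33) = -1971827620/10124468469 ≠ 1/24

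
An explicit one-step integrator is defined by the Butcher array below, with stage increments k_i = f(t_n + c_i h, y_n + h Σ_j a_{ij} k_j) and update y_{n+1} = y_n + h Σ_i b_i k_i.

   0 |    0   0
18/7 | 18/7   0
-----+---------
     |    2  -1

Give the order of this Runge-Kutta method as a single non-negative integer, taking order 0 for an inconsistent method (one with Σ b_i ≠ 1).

b = (2, -1)
c = (0, 18/7)
Σ b_i: 2·1 + (-1)·1 = 1 ✓
b·c: (-1)·18/7 = -18/7 ≠ 1/2 ⇒ order 1.

1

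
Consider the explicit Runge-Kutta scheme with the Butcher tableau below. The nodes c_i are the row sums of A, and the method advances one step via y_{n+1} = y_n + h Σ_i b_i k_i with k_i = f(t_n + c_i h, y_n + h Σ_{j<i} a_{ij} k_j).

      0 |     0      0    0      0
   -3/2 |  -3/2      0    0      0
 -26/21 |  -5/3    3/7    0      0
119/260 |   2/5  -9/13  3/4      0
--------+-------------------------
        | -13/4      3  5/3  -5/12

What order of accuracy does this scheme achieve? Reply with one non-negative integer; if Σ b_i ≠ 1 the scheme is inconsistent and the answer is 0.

1

b = (-13/4, 3, 5/3, -5/12)
c = (0, -3/2, -26/21, 119/260)
Ac = (0, 0, -9/14, 10/91)
Σ b_i: (-13/4)·1 + 3·1 + 5/3·1 + (-5/12)·1 = 1 ✓
b·c: 3·(-3/2) + 5/3·(-26/21) + (-5/12)·119/260 = -88507/13104 ≠ 1/2 ⇒ order 1.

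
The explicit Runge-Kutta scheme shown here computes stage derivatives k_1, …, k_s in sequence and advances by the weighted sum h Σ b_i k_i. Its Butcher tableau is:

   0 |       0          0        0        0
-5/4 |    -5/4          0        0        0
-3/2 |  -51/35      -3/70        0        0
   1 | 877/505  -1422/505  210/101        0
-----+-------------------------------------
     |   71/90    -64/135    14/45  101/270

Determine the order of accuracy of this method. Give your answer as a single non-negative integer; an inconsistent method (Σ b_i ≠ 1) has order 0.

4

b = (71/90, -64/135, 14/45, 101/270)
c = (0, -5/4, -3/2, 1)
Ac = (0, 0, 3/56, 81/202)
Σ b_i: 71/90·1 + (-64/135)·1 + 14/45·1 + 101/270·1 = 1 ✓
b·c: (-64/135)·(-5/4) + 14/45·(-3/2) + 101/270·1 = 1/2 ✓
b·c²: (-64/135)·25/16 + 14/45·9/4 + 101/270·1 = 1/3 ✓
b·Ac: 14/45·3/56 + 101/270·81/202 = 1/6 ✓
b·c³: (-64/135)·(-125/64) + 14/45·(-27/8) + 101/270·1 = 1/4 ✓
b·(c∘Ac): 14/45·(-9/112) + 101/270·81/202 = 1/8 ✓
b·Ac²: 14/45·(-15/224) + 101/270·225/808 = 1/12 ✓
b·A²c: 101/270·45/404 = 1/24 ✓; 4 stages ⇒ order 4.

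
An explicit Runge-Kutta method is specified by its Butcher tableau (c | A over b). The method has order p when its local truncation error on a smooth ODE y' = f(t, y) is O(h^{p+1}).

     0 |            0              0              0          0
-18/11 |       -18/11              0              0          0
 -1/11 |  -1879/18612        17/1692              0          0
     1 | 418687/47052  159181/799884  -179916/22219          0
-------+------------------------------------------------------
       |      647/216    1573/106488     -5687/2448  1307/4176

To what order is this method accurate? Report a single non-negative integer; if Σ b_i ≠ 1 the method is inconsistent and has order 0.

4

b = (647/216, 1573/106488, -5687/2448, 1307/4176)
c = (0, -18/11, -1/11, 1)
Ac = (0, 0, -17/1034, 1073/2614)
Σ b_i: 647/216·1 + 1573/106488·1 + (-5687/2448)·1 + 1307/4176·1 = 1 ✓
b·c: 1573/106488·(-18/11) + (-5687/2448)·(-1/11) + 1307/4176·1 = 1/2 ✓
b·c²: 1573/106488·324/121 + (-5687/2448)·1/121 + 1307/4176·1 = 1/3 ✓
b·Ac: (-5687/2448)·(-17/1034) + 1307/4176·1073/2614 = 1/6 ✓
b·c³: 1573/106488·(-5832/1331) + (-5687/2448)·(-1/1331) + 1307/4176·1 = 1/4 ✓
b·(c∘Ac): (-5687/2448)·17/11374 + 1307/4176·1073/2614 = 1/8 ✓
b·Ac²: (-5687/2448)·153/5687 + 1307/4176·609/1307 = 1/12 ✓
b·A²c: 1307/4176·174/1307 = 1/24 ✓; 4 stages ⇒ order 4.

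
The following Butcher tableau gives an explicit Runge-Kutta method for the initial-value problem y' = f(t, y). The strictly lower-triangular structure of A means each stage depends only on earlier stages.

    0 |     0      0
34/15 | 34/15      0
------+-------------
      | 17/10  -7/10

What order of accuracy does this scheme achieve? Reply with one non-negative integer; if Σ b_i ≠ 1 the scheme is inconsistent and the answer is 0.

b = (17/10, -7/10)
c = (0, 34/15)
Σ b_i: 17/10·1 + (-7/10)·1 = 1 ✓
b·c: (-7/10)·34/15 = -119/75 ≠ 1/2 ⇒ order 1.

1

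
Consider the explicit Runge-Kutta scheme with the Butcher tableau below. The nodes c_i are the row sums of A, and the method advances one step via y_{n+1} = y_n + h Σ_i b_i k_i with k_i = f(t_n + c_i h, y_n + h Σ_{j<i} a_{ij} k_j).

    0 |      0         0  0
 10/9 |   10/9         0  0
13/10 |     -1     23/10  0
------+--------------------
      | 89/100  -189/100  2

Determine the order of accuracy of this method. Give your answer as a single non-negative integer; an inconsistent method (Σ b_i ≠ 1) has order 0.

b = (89/100, -189/100, 2)
c = (0, 10/9, 13/10)
Ac = (0, 0, 23/9)
Σ b_i: 89/100·1 + (-189/100)·1 + 2·1 = 1 ✓
b·c: (-189/100)·10/9 + 2·13/10 = 1/2 ✓
b·c²: (-189/100)·100/81 + 2·169/100 = 157/150 ≠ 1/3 ⇒ order 2.
b·Ac: 2·23/9 = 46/9 ≠ 1/6

2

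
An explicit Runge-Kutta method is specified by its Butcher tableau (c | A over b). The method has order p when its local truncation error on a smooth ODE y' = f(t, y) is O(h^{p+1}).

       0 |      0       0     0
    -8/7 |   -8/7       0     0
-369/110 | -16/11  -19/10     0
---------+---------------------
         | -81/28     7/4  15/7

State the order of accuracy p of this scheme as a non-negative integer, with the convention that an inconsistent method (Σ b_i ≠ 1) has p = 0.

b = (-81/28, 7/4, 15/7)
c = (0, -8/7, -369/110)
Ac = (0, 0, 76/35)
Σ b_i: (-81/28)·1 + 7/4·1 + 15/7·1 = 1 ✓
b·c: 7/4·(-8/7) + 15/7·(-369/110) = -1415/154 ≠ 1/2 ⇒ order 1.

1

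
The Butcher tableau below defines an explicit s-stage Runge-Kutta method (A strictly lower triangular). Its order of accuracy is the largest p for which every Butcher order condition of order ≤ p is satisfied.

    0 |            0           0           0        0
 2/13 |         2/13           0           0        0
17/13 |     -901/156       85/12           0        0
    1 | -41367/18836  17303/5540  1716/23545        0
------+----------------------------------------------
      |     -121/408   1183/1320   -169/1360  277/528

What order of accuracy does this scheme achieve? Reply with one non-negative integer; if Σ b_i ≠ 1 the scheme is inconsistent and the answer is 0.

4

b = (-121/408, 1183/1320, -169/1360, 277/528)
c = (0, 2/13, 17/13, 1)
Ac = (0, 0, 85/78, 319/554)
Σ b_i: (-121/408)·1 + 1183/1320·1 + (-169/1360)·1 + 277/528·1 = 1 ✓
b·c: 1183/1320·2/13 + (-169/1360)·17/13 + 277/528·1 = 1/2 ✓
b·c²: 1183/1320·4/169 + (-169/1360)·289/169 + 277/528·1 = 1/3 ✓
b·Ac: (-169/1360)·85/78 + 277/528·319/554 = 1/6 ✓
b·c³: 1183/1320·8/2197 + (-169/1360)·4913/2197 + 277/528·1 = 1/4 ✓
b·(c∘Ac): (-169/1360)·1445/1014 + 277/528·319/554 = 1/8 ✓
b·Ac²: (-169/1360)·85/507 + 277/528·55/277 = 1/12 ✓
b·A²c: 277/528·22/277 = 1/24 ✓; 4 stages ⇒ order 4.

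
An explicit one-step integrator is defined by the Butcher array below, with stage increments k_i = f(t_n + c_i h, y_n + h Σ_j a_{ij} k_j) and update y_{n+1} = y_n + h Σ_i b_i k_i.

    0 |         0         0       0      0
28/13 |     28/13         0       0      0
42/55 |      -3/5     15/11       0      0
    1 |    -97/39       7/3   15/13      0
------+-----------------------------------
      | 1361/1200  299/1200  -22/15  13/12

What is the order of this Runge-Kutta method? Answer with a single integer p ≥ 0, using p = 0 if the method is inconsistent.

b = (1361/1200, 299/1200, -22/15, 13/12)
c = (0, 28/13, 42/55, 1)
Ac = (0, 0, 420/143, 2534/429)
Σ b_i: 1361/1200·1 + 299/1200·1 + (-22/15)·1 + 13/12·1 = 1 ✓
b·c: 299/1200·28/13 + (-22/15)·42/55 + 13/12·1 = 1/2 ✓
b·c²: 299/1200·784/169 + (-22/15)·1764/3025 + 13/12·1 = 98953/71500 ≠ 1/3 ⇒ order 2.
b·Ac: (-22/15)·420/143 + 13/12·2534/429 = 5383/2574 ≠ 1/6

2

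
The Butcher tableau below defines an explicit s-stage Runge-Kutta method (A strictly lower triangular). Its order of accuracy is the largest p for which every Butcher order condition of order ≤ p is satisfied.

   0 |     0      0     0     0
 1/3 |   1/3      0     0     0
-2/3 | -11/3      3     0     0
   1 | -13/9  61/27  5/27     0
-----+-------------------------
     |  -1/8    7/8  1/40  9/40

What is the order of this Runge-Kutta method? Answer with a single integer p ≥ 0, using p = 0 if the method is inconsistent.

4

b = (-1/8, 7/8, 1/40, 9/40)
c = (0, 1/3, -2/3, 1)
Ac = (0, 0, 1, 17/27)
Σ b_i: (-1/8)·1 + 7/8·1 + 1/40·1 + 9/40·1 = 1 ✓
b·c: 7/8·1/3 + 1/40·(-2/3) + 9/40·1 = 1/2 ✓
b·c²: 7/8·1/9 + 1/40·4/9 + 9/40·1 = 1/3 ✓
b·Ac: 1/40·1 + 9/40·17/27 = 1/6 ✓
b·c³: 7/8·1/27 + 1/40·(-8/27) + 9/40·1 = 1/4 ✓
b·(c∘Ac): 1/40·(-2/3) + 9/40·17/27 = 1/8 ✓
b·Ac²: 1/40·1/3 + 9/40·1/3 = 1/12 ✓
b·A²c: 9/40·5/27 = 1/24 ✓; 4 stages ⇒ order 4.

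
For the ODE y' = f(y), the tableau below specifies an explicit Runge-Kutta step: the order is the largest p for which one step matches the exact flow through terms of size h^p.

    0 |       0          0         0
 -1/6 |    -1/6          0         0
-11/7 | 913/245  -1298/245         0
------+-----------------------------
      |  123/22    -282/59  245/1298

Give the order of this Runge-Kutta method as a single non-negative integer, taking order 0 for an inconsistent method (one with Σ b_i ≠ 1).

b = (123/22, -282/59, 245/1298)
c = (0, -1/6, -11/7)
Ac = (0, 0, 649/735)
Σ b_i: 123/22·1 + (-282/59)·1 + 245/1298·1 = 1 ✓
b·c: (-282/59)·(-1/6) + 245/1298·(-11/7) = 1/2 ✓
b·c²: (-282/59)·1/36 + 245/1298·121/49 = 1/3 ✓
b·Ac: 245/1298·649/735 = 1/6 ✓; 3 stages ⇒ order 3.

3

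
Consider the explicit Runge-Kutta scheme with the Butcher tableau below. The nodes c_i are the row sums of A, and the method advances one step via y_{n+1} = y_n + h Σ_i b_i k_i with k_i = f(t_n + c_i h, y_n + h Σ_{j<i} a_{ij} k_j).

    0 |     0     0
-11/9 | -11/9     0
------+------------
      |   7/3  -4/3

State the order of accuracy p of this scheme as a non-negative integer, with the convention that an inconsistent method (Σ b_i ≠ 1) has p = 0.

1

b = (7/3, -4/3)
c = (0, -11/9)
Σ b_i: 7/3·1 + (-4/3)·1 = 1 ✓
b·c: (-4/3)·(-11/9) = 44/27 ≠ 1/2 ⇒ order 1.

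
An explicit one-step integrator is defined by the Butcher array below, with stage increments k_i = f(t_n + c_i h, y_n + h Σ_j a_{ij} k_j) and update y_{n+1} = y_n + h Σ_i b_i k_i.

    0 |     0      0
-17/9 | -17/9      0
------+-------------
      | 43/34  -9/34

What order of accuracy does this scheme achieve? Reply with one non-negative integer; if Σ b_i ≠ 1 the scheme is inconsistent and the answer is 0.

2

b = (43/34, -9/34)
c = (0, -17/9)
Σ b_i: 43/34·1 + (-9/34)·1 = 1 ✓
b·c: (-9/34)·(-17/9) = 1/2 ✓; 2 stages ⇒ order 2.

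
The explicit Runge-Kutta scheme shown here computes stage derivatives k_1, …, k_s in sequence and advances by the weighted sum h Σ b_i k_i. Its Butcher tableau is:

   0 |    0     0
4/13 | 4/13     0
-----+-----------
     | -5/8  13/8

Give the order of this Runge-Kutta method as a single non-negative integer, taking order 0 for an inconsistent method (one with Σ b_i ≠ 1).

b = (-5/8, 13/8)
c = (0, 4/13)
Σ b_i: (-5/8)·1 + 13/8·1 = 1 ✓
b·c: 13/8·4/13 = 1/2 ✓; 2 stages ⇒ order 2.

2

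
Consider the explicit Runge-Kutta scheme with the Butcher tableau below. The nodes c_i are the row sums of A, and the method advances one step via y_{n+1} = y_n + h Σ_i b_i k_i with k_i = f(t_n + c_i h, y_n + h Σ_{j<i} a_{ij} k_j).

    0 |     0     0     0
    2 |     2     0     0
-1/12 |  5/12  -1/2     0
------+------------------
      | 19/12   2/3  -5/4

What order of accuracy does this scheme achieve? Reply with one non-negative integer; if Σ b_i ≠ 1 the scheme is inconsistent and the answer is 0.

b = (19/12, 2/3, -5/4)
c = (0, 2, -1/12)
Ac = (0, 0, -1)
Σ b_i: 19/12·1 + 2/3·1 + (-5/4)·1 = 1 ✓
b·c: 2/3·2 + (-5/4)·(-1/12) = 23/16 ≠ 1/2 ⇒ order 1.

1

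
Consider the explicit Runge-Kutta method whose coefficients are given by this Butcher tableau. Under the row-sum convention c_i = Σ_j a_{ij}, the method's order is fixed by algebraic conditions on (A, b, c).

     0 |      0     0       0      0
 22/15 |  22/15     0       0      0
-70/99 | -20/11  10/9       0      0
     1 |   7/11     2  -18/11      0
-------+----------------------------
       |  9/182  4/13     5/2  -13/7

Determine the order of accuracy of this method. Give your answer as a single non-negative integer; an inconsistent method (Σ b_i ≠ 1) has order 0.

1

b = (9/182, 4/13, 5/2, -13/7)
c = (0, 22/15, -70/99, 1)
Ac = (0, 0, 44/27, 7424/1815)
Σ b_i: 9/182·1 + 4/13·1 + 5/2·1 + (-13/7)·1 = 1 ✓
b·c: 4/13·22/15 + 5/2·(-70/99) + (-13/7)·1 = -142952/45045 ≠ 1/2 ⇒ order 1.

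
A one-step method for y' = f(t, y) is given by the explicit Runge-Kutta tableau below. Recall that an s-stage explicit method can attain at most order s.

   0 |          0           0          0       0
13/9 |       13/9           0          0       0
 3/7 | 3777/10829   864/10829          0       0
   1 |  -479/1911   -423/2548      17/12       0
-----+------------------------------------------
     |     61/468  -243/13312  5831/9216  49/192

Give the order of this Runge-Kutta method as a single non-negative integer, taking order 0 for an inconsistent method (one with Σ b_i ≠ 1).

b = (61/468, -243/13312, 5831/9216, 49/192)
c = (0, 13/9, 3/7, 1)
Ac = (0, 0, 96/833, 18/49)
Σ b_i: 61/468·1 + (-243/13312)·1 + 5831/9216·1 + 49/192·1 = 1 ✓
b·c: (-243/13312)·13/9 + 5831/9216·3/7 + 49/192·1 = 1/2 ✓
b·c²: (-243/13312)·169/81 + 5831/9216·9/49 + 49/192·1 = 1/3 ✓
b·Ac: 5831/9216·96/833 + 49/192·18/49 = 1/6 ✓
b·c³: (-243/13312)·2197/729 + 5831/9216·27/343 + 49/192·1 = 1/4 ✓
b·(c∘Ac): 5831/9216·288/5831 + 49/192·18/49 = 1/8 ✓
b·Ac²: 5831/9216·416/2499 + 49/192·(-38/441) = 1/12 ✓
b·A²c: 49/192·8/49 = 1/24 ✓; 4 stages ⇒ order 4.

4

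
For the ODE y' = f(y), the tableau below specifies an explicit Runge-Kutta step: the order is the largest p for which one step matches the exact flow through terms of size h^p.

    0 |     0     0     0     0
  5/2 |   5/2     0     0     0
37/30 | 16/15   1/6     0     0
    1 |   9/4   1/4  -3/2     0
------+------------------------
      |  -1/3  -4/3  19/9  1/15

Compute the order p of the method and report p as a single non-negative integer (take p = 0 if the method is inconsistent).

b = (-1/3, -4/3, 19/9, 1/15)
c = (0, 5/2, 37/30, 1)
Ac = (0, 0, 5/12, -49/40)
Σ b_i: (-1/3)·1 + (-4/3)·1 + 19/9·1 + 1/15·1 = 23/45 ≠ 1 ⇒ order 0.

0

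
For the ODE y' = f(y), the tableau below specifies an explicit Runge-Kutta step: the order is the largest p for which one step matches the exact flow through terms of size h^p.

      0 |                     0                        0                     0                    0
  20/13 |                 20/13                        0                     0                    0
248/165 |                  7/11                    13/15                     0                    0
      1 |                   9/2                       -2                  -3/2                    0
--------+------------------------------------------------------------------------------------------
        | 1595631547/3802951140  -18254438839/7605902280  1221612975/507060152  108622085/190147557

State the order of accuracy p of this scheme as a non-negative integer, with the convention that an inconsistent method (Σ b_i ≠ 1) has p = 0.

3

b = (1595631547/3802951140, -18254438839/7605902280, 1221612975/507060152, 108622085/190147557)
c = (0, 20/13, 248/165, 1)
Ac = (0, 0, 4/3, -3812/715)
Σ b_i: 1595631547/3802951140·1 + (-18254438839/7605902280)·1 + 1221612975/507060152·1 + 108622085/190147557·1 = 1 ✓
b·c: (-18254438839/7605902280)·20/13 + 1221612975/507060152·248/165 + 108622085/190147557·1 = 1/2 ✓
b·c²: (-18254438839/7605902280)·400/169 + 1221612975/507060152·61504/27225 + 108622085/190147557·1 = 1/3 ✓
b·Ac: 1221612975/507060152·4/3 + 108622085/190147557·(-3812/715) = 1/6 ✓
b·c³: (-18254438839/7605902280)·8000/2197 + 1221612975/507060152·15252992/4492125 + 108622085/190147557·1 = 561227109/45318501085 ≠ 1/4 ⇒ order 3.
b·(c∘Ac): 1221612975/507060152·992/495 + 108622085/190147557·(-3812/715) = 338945432/190147557 ≠ 1/8
b·Ac²: 1221612975/507060152·80/39 + 108622085/190147557·(-12457088/1533675) = 123193056878/407866509765 ≠ 1/12
b·A²c: 108622085/190147557·(-2) = -217244170/190147557 ≠ 1/24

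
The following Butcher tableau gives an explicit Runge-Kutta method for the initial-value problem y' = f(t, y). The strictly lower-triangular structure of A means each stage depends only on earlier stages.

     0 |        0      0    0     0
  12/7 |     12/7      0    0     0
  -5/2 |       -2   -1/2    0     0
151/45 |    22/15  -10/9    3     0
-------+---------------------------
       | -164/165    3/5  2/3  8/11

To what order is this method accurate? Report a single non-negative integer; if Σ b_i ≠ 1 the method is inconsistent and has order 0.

1

b = (-164/165, 3/5, 2/3, 8/11)
c = (0, 12/7, -5/2, 151/45)
Ac = (0, 0, -6/7, -395/42)
Σ b_i: (-164/165)·1 + 3/5·1 + 2/3·1 + 8/11·1 = 1 ✓
b·c: 3/5·12/7 + 2/3·(-5/2) + 8/11·151/45 = 1249/693 ≠ 1/2 ⇒ order 1.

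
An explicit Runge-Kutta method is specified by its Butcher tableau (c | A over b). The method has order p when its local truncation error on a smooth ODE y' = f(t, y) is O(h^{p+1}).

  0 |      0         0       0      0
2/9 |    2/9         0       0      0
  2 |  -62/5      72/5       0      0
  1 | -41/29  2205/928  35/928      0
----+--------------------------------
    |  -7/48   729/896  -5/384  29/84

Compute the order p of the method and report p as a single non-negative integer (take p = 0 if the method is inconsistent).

4

b = (-7/48, 729/896, -5/384, 29/84)
c = (0, 2/9, 2, 1)
Ac = (0, 0, 16/5, 35/58)
Σ b_i: (-7/48)·1 + 729/896·1 + (-5/384)·1 + 29/84·1 = 1 ✓
b·c: 729/896·2/9 + (-5/384)·2 + 29/84·1 = 1/2 ✓
b·c²: 729/896·4/81 + (-5/384)·4 + 29/84·1 = 1/3 ✓
b·Ac: (-5/384)·16/5 + 29/84·35/58 = 1/6 ✓
b·c³: 729/896·8/729 + (-5/384)·8 + 29/84·1 = 1/4 ✓
b·(c∘Ac): (-5/384)·32/5 + 29/84·35/58 = 1/8 ✓
b·Ac²: (-5/384)·32/45 + 29/84·70/261 = 1/12 ✓
b·A²c: 29/84·7/58 = 1/24 ✓; 4 stages ⇒ order 4.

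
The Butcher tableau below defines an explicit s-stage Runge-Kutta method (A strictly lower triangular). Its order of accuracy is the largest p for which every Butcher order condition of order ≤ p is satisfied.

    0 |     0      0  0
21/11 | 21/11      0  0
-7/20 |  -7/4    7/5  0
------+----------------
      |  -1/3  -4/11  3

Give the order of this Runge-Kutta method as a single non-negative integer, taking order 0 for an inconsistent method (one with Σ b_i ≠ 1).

0

b = (-1/3, -4/11, 3)
c = (0, 21/11, -7/20)
Ac = (0, 0, 147/55)
Σ b_i: (-1/3)·1 + (-4/11)·1 + 3·1 = 76/33 ≠ 1 ⇒ order 0.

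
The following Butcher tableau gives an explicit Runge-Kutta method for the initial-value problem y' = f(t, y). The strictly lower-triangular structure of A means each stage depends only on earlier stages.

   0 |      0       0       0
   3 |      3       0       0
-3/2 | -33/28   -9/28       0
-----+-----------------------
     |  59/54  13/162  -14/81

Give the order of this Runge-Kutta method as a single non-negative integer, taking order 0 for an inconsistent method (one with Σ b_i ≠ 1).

3

b = (59/54, 13/162, -14/81)
c = (0, 3, -3/2)
Ac = (0, 0, -27/28)
Σ b_i: 59/54·1 + 13/162·1 + (-14/81)·1 = 1 ✓
b·c: 13/162·3 + (-14/81)·(-3/2) = 1/2 ✓
b·c²: 13/162·9 + (-14/81)·9/4 = 1/3 ✓
b·Ac: (-14/81)·(-27/28) = 1/6 ✓; 3 stages ⇒ order 3.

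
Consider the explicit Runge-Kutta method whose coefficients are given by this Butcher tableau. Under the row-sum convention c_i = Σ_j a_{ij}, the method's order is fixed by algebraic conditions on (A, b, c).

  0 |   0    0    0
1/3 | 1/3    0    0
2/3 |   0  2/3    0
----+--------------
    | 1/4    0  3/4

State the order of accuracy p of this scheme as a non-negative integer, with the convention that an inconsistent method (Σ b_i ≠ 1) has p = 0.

b = (1/4, 0, 3/4)
c = (0, 1/3, 2/3)
Ac = (0, 0, 2/9)
Σ b_i: 1/4·1 + 3/4·1 = 1 ✓
b·c: 3/4·2/3 = 1/2 ✓
b·c²: 3/4·4/9 = 1/3 ✓
b·Ac: 3/4·2/9 = 1/6 ✓; 3 stages ⇒ order 3.

3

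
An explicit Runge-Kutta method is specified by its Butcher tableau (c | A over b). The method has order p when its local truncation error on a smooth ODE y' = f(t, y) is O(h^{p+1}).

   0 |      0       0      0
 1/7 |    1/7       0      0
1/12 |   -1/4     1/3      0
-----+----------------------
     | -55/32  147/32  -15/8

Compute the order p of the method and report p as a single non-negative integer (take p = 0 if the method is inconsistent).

2

b = (-55/32, 147/32, -15/8)
c = (0, 1/7, 1/12)
Ac = (0, 0, 1/21)
Σ b_i: (-55/32)·1 + 147/32·1 + (-15/8)·1 = 1 ✓
b·c: 147/32·1/7 + (-15/8)·1/12 = 1/2 ✓
b·c²: 147/32·1/49 + (-15/8)·1/144 = 31/384 ≠ 1/3 ⇒ order 2.
b·Ac: (-15/8)·1/21 = -5/56 ≠ 1/6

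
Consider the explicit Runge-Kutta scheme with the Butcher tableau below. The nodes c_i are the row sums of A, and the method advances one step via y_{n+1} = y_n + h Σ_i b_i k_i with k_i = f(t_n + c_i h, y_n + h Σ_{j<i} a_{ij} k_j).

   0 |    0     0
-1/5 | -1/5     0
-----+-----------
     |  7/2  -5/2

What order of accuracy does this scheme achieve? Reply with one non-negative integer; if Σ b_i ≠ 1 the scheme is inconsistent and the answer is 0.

2

b = (7/2, -5/2)
c = (0, -1/5)
Σ b_i: 7/2·1 + (-5/2)·1 = 1 ✓
b·c: (-5/2)·(-1/5) = 1/2 ✓; 2 stages ⇒ order 2.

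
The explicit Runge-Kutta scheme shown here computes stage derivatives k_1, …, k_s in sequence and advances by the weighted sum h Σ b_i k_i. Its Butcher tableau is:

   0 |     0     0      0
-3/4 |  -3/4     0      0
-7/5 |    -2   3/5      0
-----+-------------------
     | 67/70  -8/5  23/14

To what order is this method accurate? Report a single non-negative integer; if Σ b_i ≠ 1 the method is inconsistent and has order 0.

1

b = (67/70, -8/5, 23/14)
c = (0, -3/4, -7/5)
Ac = (0, 0, -9/20)
Σ b_i: 67/70·1 + (-8/5)·1 + 23/14·1 = 1 ✓
b·c: (-8/5)·(-3/4) + 23/14·(-7/5) = -11/10 ≠ 1/2 ⇒ order 1.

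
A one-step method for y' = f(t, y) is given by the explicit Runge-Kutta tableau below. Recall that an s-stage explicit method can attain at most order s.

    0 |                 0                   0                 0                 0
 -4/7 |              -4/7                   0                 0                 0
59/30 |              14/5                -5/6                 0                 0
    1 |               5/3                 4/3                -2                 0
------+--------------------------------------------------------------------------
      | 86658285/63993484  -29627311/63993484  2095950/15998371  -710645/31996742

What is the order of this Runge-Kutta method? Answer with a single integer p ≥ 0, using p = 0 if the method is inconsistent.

3

b = (86658285/63993484, -29627311/63993484, 2095950/15998371, -710645/31996742)
c = (0, -4/7, 59/30, 1)
Ac = (0, 0, 10/21, -493/105)
Σ b_i: 86658285/63993484·1 + (-29627311/63993484)·1 + 2095950/15998371·1 + (-710645/31996742)·1 = 1 ✓
b·c: (-29627311/63993484)·(-4/7) + 2095950/15998371·59/30 + (-710645/31996742)·1 = 1/2 ✓
b·c²: (-29627311/63993484)·16/49 + 2095950/15998371·3481/900 + (-710645/31996742)·1 = 1/3 ✓
b·Ac: 2095950/15998371·10/21 + (-710645/31996742)·(-493/105) = 1/6 ✓
b·c³: (-29627311/63993484)·(-64/343) + 2095950/15998371·205379/27000 + (-710645/31996742)·1 = 3054568477/2879706780 ≠ 1/4 ⇒ order 3.
b·(c∘Ac): 2095950/15998371·59/63 + (-710645/31996742)·(-493/105) = 152510297/671931582 ≠ 1/8
b·Ac²: 2095950/15998371·(-40/147) + (-710645/31996742)·(-160969/22050) = 2549726143/20157947460 ≠ 1/12
b·A²c: (-710645/31996742)·(-20/21) = 7106450/335965791 ≠ 1/24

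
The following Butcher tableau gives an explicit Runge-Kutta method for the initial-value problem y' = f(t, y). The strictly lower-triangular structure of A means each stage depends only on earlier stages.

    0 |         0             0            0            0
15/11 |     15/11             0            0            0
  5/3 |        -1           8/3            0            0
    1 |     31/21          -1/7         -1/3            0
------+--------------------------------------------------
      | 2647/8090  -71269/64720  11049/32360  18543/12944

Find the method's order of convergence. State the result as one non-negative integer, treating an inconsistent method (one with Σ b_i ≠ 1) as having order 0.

3

b = (2647/8090, -71269/64720, 11049/32360, 18543/12944)
c = (0, 15/11, 5/3, 1)
Ac = (0, 0, 40/11, -520/693)
Σ b_i: 2647/8090·1 + (-71269/64720)·1 + 11049/32360·1 + 18543/12944·1 = 1 ✓
b·c: (-71269/64720)·15/11 + 11049/32360·5/3 + 18543/12944·1 = 1/2 ✓
b·c²: (-71269/64720)·225/121 + 11049/32360·25/9 + 18543/12944·1 = 1/3 ✓
b·Ac: 11049/32360·40/11 + 18543/12944·(-520/693) = 1/6 ✓
b·c³: (-71269/64720)·3375/1331 + 11049/32360·125/27 + 18543/12944·1 = 17702/80091 ≠ 1/4 ⇒ order 3.
b·(c∘Ac): 11049/32360·200/33 + 18543/12944·(-520/693) = 53095/53394 ≠ 1/8
b·Ac²: 11049/32360·600/121 + 18543/12944·(-27250/22869) = -8905/640728 ≠ 1/12
b·A²c: 18543/12944·(-40/33) = -30905/17798 ≠ 1/24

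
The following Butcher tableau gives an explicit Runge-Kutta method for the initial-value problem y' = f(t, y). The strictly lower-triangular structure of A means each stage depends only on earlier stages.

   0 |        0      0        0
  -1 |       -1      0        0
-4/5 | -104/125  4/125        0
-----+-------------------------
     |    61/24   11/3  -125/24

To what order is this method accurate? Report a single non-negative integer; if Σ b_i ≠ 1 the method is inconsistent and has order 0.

b = (61/24, 11/3, -125/24)
c = (0, -1, -4/5)
Ac = (0, 0, -4/125)
Σ b_i: 61/24·1 + 11/3·1 + (-125/24)·1 = 1 ✓
b·c: 11/3·(-1) + (-125/24)·(-4/5) = 1/2 ✓
b·c²: 11/3·1 + (-125/24)·16/25 = 1/3 ✓
b·Ac: (-125/24)·(-4/125) = 1/6 ✓; 3 stages ⇒ order 3.

3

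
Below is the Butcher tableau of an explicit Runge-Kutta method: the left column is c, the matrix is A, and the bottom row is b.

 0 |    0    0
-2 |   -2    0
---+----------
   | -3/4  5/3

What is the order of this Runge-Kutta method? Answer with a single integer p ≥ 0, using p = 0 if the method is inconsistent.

0

b = (-3/4, 5/3)
c = (0, -2)
Σ b_i: (-3/4)·1 + 5/3·1 = 11/12 ≠ 1 ⇒ order 0.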